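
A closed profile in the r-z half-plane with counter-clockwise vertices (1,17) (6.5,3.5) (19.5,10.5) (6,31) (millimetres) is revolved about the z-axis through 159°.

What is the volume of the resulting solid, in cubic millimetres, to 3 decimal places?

Profile (r,z), 4 vertices: (1,17) (6.5,3.5) (19.5,10.5) (6,31)
edge 0: (1,17)→(6.5,3.5)  cross = 1·3.5 − 6.5·17 = -107.0000; (r_i+r_j)·cross = 7.5·-107.0000 = -802.5000
edge 1: (6.5,3.5)→(19.5,10.5)  cross = 6.5·10.5 − 19.5·3.5 = 0.0000; (r_i+r_j)·cross = 26·0.0000 = 0.0000
edge 2: (19.5,10.5)→(6,31)  cross = 19.5·31 − 6·10.5 = 541.5000; (r_i+r_j)·cross = 25.5·541.5000 = 13808.2500
edge 3: (6,31)→(1,17)  cross = 6·17 − 1·31 = 71.0000; (r_i+r_j)·cross = 7·71.0000 = 497.0000
Σcross = 505.5000 → A = |Σcross|/2 = 252.7500 mm²
Σ(r_i+r_j)·cross = 13502.7500 → first moment M = |Σ|/6 = 2250.4583
R_c = M/A = 2250.4583/252.7500 = 8.9039 mm
θ = 159° = 2.775074 rad
V = θ·R_c·A = 2.775074·8.9039·252.7500 = 6245.187 mm³

Volume = 6245.187 mm³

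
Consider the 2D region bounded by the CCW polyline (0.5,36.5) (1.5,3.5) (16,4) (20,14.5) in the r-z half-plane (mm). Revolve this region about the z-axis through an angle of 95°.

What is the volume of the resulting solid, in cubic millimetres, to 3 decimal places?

Volume = 5335.473 mm³

Profile (r,z), 4 vertices: (0.5,36.5) (1.5,3.5) (16,4) (20,14.5)
edge 0: (0.5,36.5)→(1.5,3.5)  cross = 0.5·3.5 − 1.5·36.5 = -53.0000; (r_i+r_j)·cross = 2·-53.0000 = -106.0000
edge 1: (1.5,3.5)→(16,4)  cross = 1.5·4 − 16·3.5 = -50.0000; (r_i+r_j)·cross = 17.5·-50.0000 = -875.0000
edge 2: (16,4)→(20,14.5)  cross = 16·14.5 − 20·4 = 152.0000; (r_i+r_j)·cross = 36·152.0000 = 5472.0000
edge 3: (20,14.5)→(0.5,36.5)  cross = 20·36.5 − 0.5·14.5 = 722.7500; (r_i+r_j)·cross = 20.5·722.7500 = 14816.3750
Σcross = 771.7500 → A = |Σcross|/2 = 385.8750 mm²
Σ(r_i+r_j)·cross = 19307.3750 → first moment M = |Σ|/6 = 3217.8958
R_c = M/A = 3217.8958/385.8750 = 8.3392 mm
θ = 95° = 1.658063 rad
V = θ·R_c·A = 1.658063·8.3392·385.8750 = 5335.473 mm³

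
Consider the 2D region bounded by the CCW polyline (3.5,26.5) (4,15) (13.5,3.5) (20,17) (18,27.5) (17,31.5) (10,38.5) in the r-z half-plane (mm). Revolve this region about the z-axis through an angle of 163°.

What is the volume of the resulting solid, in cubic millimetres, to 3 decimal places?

Volume = 12006.666 mm³

Profile (r,z), 7 vertices: (3.5,26.5) (4,15) (13.5,3.5) (20,17) (18,27.5) (17,31.5) (10,38.5)
edge 0: (3.5,26.5)→(4,15)  cross = 3.5·15 − 4·26.5 = -53.5000; (r_i+r_j)·cross = 7.5·-53.5000 = -401.2500
edge 1: (4,15)→(13.5,3.5)  cross = 4·3.5 − 13.5·15 = -188.5000; (r_i+r_j)·cross = 17.5·-188.5000 = -3298.7500
edge 2: (13.5,3.5)→(20,17)  cross = 13.5·17 − 20·3.5 = 159.5000; (r_i+r_j)·cross = 33.5·159.5000 = 5343.2500
edge 3: (20,17)→(18,27.5)  cross = 20·27.5 − 18·17 = 244.0000; (r_i+r_j)·cross = 38·244.0000 = 9272.0000
edge 4: (18,27.5)→(17,31.5)  cross = 18·31.5 − 17·27.5 = 99.5000; (r_i+r_j)·cross = 35·99.5000 = 3482.5000
edge 5: (17,31.5)→(10,38.5)  cross = 17·38.5 − 10·31.5 = 339.5000; (r_i+r_j)·cross = 27·339.5000 = 9166.5000
edge 6: (10,38.5)→(3.5,26.5)  cross = 10·26.5 − 3.5·38.5 = 130.2500; (r_i+r_j)·cross = 13.5·130.2500 = 1758.3750
Σcross = 730.7500 → A = |Σcross|/2 = 365.3750 mm²
Σ(r_i+r_j)·cross = 25322.6250 → first moment M = |Σ|/6 = 4220.4375
R_c = M/A = 4220.4375/365.3750 = 11.5510 mm
θ = 163° = 2.844887 rad
V = θ·R_c·A = 2.844887·11.5510·365.3750 = 12006.666 mm³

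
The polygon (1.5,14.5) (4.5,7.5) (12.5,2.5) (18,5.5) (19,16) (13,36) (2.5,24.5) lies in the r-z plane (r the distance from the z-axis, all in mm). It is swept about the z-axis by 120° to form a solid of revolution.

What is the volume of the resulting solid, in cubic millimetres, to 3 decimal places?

Volume = 8572.752 mm³

Profile (r,z), 7 vertices: (1.5,14.5) (4.5,7.5) (12.5,2.5) (18,5.5) (19,16) (13,36) (2.5,24.5)
edge 0: (1.5,14.5)→(4.5,7.5)  cross = 1.5·7.5 − 4.5·14.5 = -54.0000; (r_i+r_j)·cross = 6·-54.0000 = -324.0000
edge 1: (4.5,7.5)→(12.5,2.5)  cross = 4.5·2.5 − 12.5·7.5 = -82.5000; (r_i+r_j)·cross = 17·-82.5000 = -1402.5000
edge 2: (12.5,2.5)→(18,5.5)  cross = 12.5·5.5 − 18·2.5 = 23.7500; (r_i+r_j)·cross = 30.5·23.7500 = 724.3750
edge 3: (18,5.5)→(19,16)  cross = 18·16 − 19·5.5 = 183.5000; (r_i+r_j)·cross = 37·183.5000 = 6789.5000
edge 4: (19,16)→(13,36)  cross = 19·36 − 13·16 = 476.0000; (r_i+r_j)·cross = 32·476.0000 = 15232.0000
edge 5: (13,36)→(2.5,24.5)  cross = 13·24.5 − 2.5·36 = 228.5000; (r_i+r_j)·cross = 15.5·228.5000 = 3541.7500
edge 6: (2.5,24.5)→(1.5,14.5)  cross = 2.5·14.5 − 1.5·24.5 = -0.5000; (r_i+r_j)·cross = 4·-0.5000 = -2.0000
Σcross = 774.7500 → A = |Σcross|/2 = 387.3750 mm²
Σ(r_i+r_j)·cross = 24559.1250 → first moment M = |Σ|/6 = 4093.1875
R_c = M/A = 4093.1875/387.3750 = 10.5665 mm
θ = 120° = 2.094395 rad
V = θ·R_c·A = 2.094395·10.5665·387.3750 = 8572.752 mm³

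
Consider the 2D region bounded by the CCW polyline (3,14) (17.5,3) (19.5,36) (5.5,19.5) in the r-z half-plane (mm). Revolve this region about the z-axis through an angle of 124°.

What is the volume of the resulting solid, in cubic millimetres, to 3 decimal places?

Volume = 7582.304 mm³

Profile (r,z), 4 vertices: (3,14) (17.5,3) (19.5,36) (5.5,19.5)
edge 0: (3,14)→(17.5,3)  cross = 3·3 − 17.5·14 = -236.0000; (r_i+r_j)·cross = 20.5·-236.0000 = -4838.0000
edge 1: (17.5,3)→(19.5,36)  cross = 17.5·36 − 19.5·3 = 571.5000; (r_i+r_j)·cross = 37·571.5000 = 21145.5000
edge 2: (19.5,36)→(5.5,19.5)  cross = 19.5·19.5 − 5.5·36 = 182.2500; (r_i+r_j)·cross = 25·182.2500 = 4556.2500
edge 3: (5.5,19.5)→(3,14)  cross = 5.5·14 − 3·19.5 = 18.5000; (r_i+r_j)·cross = 8.5·18.5000 = 157.2500
Σcross = 536.2500 → A = |Σcross|/2 = 268.1250 mm²
Σ(r_i+r_j)·cross = 21021.0000 → first moment M = |Σ|/6 = 3503.5000
R_c = M/A = 3503.5000/268.1250 = 13.0667 mm
θ = 124° = 2.164208 rad
V = θ·R_c·A = 2.164208·13.0667·268.1250 = 7582.304 mm³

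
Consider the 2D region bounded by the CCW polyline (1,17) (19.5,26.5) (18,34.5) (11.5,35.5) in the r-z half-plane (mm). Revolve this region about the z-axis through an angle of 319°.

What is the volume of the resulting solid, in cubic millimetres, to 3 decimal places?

Profile (r,z), 4 vertices: (1,17) (19.5,26.5) (18,34.5) (11.5,35.5)
edge 0: (1,17)→(19.5,26.5)  cross = 1·26.5 − 19.5·17 = -305.0000; (r_i+r_j)·cross = 20.5·-305.0000 = -6252.5000
edge 1: (19.5,26.5)→(18,34.5)  cross = 19.5·34.5 − 18·26.5 = 195.7500; (r_i+r_j)·cross = 37.5·195.7500 = 7340.6250
edge 2: (18,34.5)→(11.5,35.5)  cross = 18·35.5 − 11.5·34.5 = 242.2500; (r_i+r_j)·cross = 29.5·242.2500 = 7146.3750
edge 3: (11.5,35.5)→(1,17)  cross = 11.5·17 − 1·35.5 = 160.0000; (r_i+r_j)·cross = 12.5·160.0000 = 2000.0000
Σcross = 293.0000 → A = |Σcross|/2 = 146.5000 mm²
Σ(r_i+r_j)·cross = 10234.5000 → first moment M = |Σ|/6 = 1705.7500
R_c = M/A = 1705.7500/146.5000 = 11.6433 mm
θ = 319° = 5.567600 rad
V = θ·R_c·A = 5.567600·11.6433·146.5000 = 9496.934 mm³

Volume = 9496.934 mm³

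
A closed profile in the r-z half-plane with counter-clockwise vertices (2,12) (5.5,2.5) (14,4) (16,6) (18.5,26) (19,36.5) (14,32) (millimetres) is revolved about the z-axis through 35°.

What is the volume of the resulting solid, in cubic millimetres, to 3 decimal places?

Profile (r,z), 7 vertices: (2,12) (5.5,2.5) (14,4) (16,6) (18.5,26) (19,36.5) (14,32)
edge 0: (2,12)→(5.5,2.5)  cross = 2·2.5 − 5.5·12 = -61.0000; (r_i+r_j)·cross = 7.5·-61.0000 = -457.5000
edge 1: (5.5,2.5)→(14,4)  cross = 5.5·4 − 14·2.5 = -13.0000; (r_i+r_j)·cross = 19.5·-13.0000 = -253.5000
edge 2: (14,4)→(16,6)  cross = 14·6 − 16·4 = 20.0000; (r_i+r_j)·cross = 30·20.0000 = 600.0000
edge 3: (16,6)→(18.5,26)  cross = 16·26 − 18.5·6 = 305.0000; (r_i+r_j)·cross = 34.5·305.0000 = 10522.5000
edge 4: (18.5,26)→(19,36.5)  cross = 18.5·36.5 − 19·26 = 181.2500; (r_i+r_j)·cross = 37.5·181.2500 = 6796.8750
edge 5: (19,36.5)→(14,32)  cross = 19·32 − 14·36.5 = 97.0000; (r_i+r_j)·cross = 33·97.0000 = 3201.0000
edge 6: (14,32)→(2,12)  cross = 14·12 − 2·32 = 104.0000; (r_i+r_j)·cross = 16·104.0000 = 1664.0000
Σcross = 633.2500 → A = |Σcross|/2 = 316.6250 mm²
Σ(r_i+r_j)·cross = 22073.3750 → first moment M = |Σ|/6 = 3678.8958
R_c = M/A = 3678.8958/316.6250 = 11.6191 mm
θ = 35° = 0.610865 rad
V = θ·R_c·A = 0.610865·11.6191·316.6250 = 2247.310 mm³

Volume = 2247.310 mm³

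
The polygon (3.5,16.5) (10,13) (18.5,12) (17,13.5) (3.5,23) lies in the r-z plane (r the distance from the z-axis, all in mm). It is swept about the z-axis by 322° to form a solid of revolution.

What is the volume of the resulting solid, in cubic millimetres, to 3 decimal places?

Profile (r,z), 5 vertices: (3.5,16.5) (10,13) (18.5,12) (17,13.5) (3.5,23)
edge 0: (3.5,16.5)→(10,13)  cross = 3.5·13 − 10·16.5 = -119.5000; (r_i+r_j)·cross = 13.5·-119.5000 = -1613.2500
edge 1: (10,13)→(18.5,12)  cross = 10·12 − 18.5·13 = -120.5000; (r_i+r_j)·cross = 28.5·-120.5000 = -3434.2500
edge 2: (18.5,12)→(17,13.5)  cross = 18.5·13.5 − 17·12 = 45.7500; (r_i+r_j)·cross = 35.5·45.7500 = 1624.1250
edge 3: (17,13.5)→(3.5,23)  cross = 17·23 − 3.5·13.5 = 343.7500; (r_i+r_j)·cross = 20.5·343.7500 = 7046.8750
edge 4: (3.5,23)→(3.5,16.5)  cross = 3.5·16.5 − 3.5·23 = -22.7500; (r_i+r_j)·cross = 7·-22.7500 = -159.2500
Σcross = 126.7500 → A = |Σcross|/2 = 63.3750 mm²
Σ(r_i+r_j)·cross = 3464.2500 → first moment M = |Σ|/6 = 577.3750
R_c = M/A = 577.3750/63.3750 = 9.1105 mm
θ = 322° = 5.619960 rad
V = θ·R_c·A = 5.619960·9.1105·63.3750 = 3244.825 mm³

Volume = 3244.825 mm³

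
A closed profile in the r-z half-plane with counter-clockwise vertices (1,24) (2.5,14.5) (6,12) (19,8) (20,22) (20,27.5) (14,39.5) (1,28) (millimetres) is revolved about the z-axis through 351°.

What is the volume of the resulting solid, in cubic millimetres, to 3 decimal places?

Profile (r,z), 8 vertices: (1,24) (2.5,14.5) (6,12) (19,8) (20,22) (20,27.5) (14,39.5) (1,28)
edge 0: (1,24)→(2.5,14.5)  cross = 1·14.5 − 2.5·24 = -45.5000; (r_i+r_j)·cross = 3.5·-45.5000 = -159.2500
edge 1: (2.5,14.5)→(6,12)  cross = 2.5·12 − 6·14.5 = -57.0000; (r_i+r_j)·cross = 8.5·-57.0000 = -484.5000
edge 2: (6,12)→(19,8)  cross = 6·8 − 19·12 = -180.0000; (r_i+r_j)·cross = 25·-180.0000 = -4500.0000
edge 3: (19,8)→(20,22)  cross = 19·22 − 20·8 = 258.0000; (r_i+r_j)·cross = 39·258.0000 = 10062.0000
edge 4: (20,22)→(20,27.5)  cross = 20·27.5 − 20·22 = 110.0000; (r_i+r_j)·cross = 40·110.0000 = 4400.0000
edge 5: (20,27.5)→(14,39.5)  cross = 20·39.5 − 14·27.5 = 405.0000; (r_i+r_j)·cross = 34·405.0000 = 13770.0000
edge 6: (14,39.5)→(1,28)  cross = 14·28 − 1·39.5 = 352.5000; (r_i+r_j)·cross = 15·352.5000 = 5287.5000
edge 7: (1,28)→(1,24)  cross = 1·24 − 1·28 = -4.0000; (r_i+r_j)·cross = 2·-4.0000 = -8.0000
Σcross = 839.0000 → A = |Σcross|/2 = 419.5000 mm²
Σ(r_i+r_j)·cross = 28367.7500 → first moment M = |Σ|/6 = 4727.9583
R_c = M/A = 4727.9583/419.5000 = 11.2705 mm
θ = 351° = 6.126106 rad
V = θ·R_c·A = 6.126106·11.2705·419.5000 = 28963.972 mm³

Volume = 28963.972 mm³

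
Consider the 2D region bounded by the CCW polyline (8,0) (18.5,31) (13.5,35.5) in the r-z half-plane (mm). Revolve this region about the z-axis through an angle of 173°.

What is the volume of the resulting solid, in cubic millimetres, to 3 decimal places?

Volume = 4071.184 mm³

Profile (r,z), 3 vertices: (8,0) (18.5,31) (13.5,35.5)
edge 0: (8,0)→(18.5,31)  cross = 8·31 − 18.5·0 = 248.0000; (r_i+r_j)·cross = 26.5·248.0000 = 6572.0000
edge 1: (18.5,31)→(13.5,35.5)  cross = 18.5·35.5 − 13.5·31 = 238.2500; (r_i+r_j)·cross = 32·238.2500 = 7624.0000
edge 2: (13.5,35.5)→(8,0)  cross = 13.5·0 − 8·35.5 = -284.0000; (r_i+r_j)·cross = 21.5·-284.0000 = -6106.0000
Σcross = 202.2500 → A = |Σcross|/2 = 101.1250 mm²
Σ(r_i+r_j)·cross = 8090.0000 → first moment M = |Σ|/6 = 1348.3333
R_c = M/A = 1348.3333/101.1250 = 13.3333 mm
θ = 173° = 3.019420 rad
V = θ·R_c·A = 3.019420·13.3333·101.1250 = 4071.184 mm³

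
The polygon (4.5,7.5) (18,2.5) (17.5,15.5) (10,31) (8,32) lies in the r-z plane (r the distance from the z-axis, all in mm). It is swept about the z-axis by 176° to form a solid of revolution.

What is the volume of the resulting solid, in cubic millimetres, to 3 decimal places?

Profile (r,z), 5 vertices: (4.5,7.5) (18,2.5) (17.5,15.5) (10,31) (8,32)
edge 0: (4.5,7.5)→(18,2.5)  cross = 4.5·2.5 − 18·7.5 = -123.7500; (r_i+r_j)·cross = 22.5·-123.7500 = -2784.3750
edge 1: (18,2.5)→(17.5,15.5)  cross = 18·15.5 − 17.5·2.5 = 235.2500; (r_i+r_j)·cross = 35.5·235.2500 = 8351.3750
edge 2: (17.5,15.5)→(10,31)  cross = 17.5·31 − 10·15.5 = 387.5000; (r_i+r_j)·cross = 27.5·387.5000 = 10656.2500
edge 3: (10,31)→(8,32)  cross = 10·32 − 8·31 = 72.0000; (r_i+r_j)·cross = 18·72.0000 = 1296.0000
edge 4: (8,32)→(4.5,7.5)  cross = 8·7.5 − 4.5·32 = -84.0000; (r_i+r_j)·cross = 12.5·-84.0000 = -1050.0000
Σcross = 487.0000 → A = |Σcross|/2 = 243.5000 mm²
Σ(r_i+r_j)·cross = 16469.2500 → first moment M = |Σ|/6 = 2744.8750
R_c = M/A = 2744.8750/243.5000 = 11.2726 mm
θ = 176° = 3.071779 rad
V = θ·R_c·A = 3.071779·11.2726·243.5000 = 8431.651 mm³

Volume = 8431.651 mm³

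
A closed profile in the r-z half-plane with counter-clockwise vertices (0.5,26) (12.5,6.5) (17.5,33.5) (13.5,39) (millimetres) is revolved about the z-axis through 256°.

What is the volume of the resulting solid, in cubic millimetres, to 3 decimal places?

Profile (r,z), 4 vertices: (0.5,26) (12.5,6.5) (17.5,33.5) (13.5,39)
edge 0: (0.5,26)→(12.5,6.5)  cross = 0.5·6.5 − 12.5·26 = -321.7500; (r_i+r_j)·cross = 13·-321.7500 = -4182.7500
edge 1: (12.5,6.5)→(17.5,33.5)  cross = 12.5·33.5 − 17.5·6.5 = 305.0000; (r_i+r_j)·cross = 30·305.0000 = 9150.0000
edge 2: (17.5,33.5)→(13.5,39)  cross = 17.5·39 − 13.5·33.5 = 230.2500; (r_i+r_j)·cross = 31·230.2500 = 7137.7500
edge 3: (13.5,39)→(0.5,26)  cross = 13.5·26 − 0.5·39 = 331.5000; (r_i+r_j)·cross = 14·331.5000 = 4641.0000
Σcross = 545.0000 → A = |Σcross|/2 = 272.5000 mm²
Σ(r_i+r_j)·cross = 16746.0000 → first moment M = |Σ|/6 = 2791.0000
R_c = M/A = 2791.0000/272.5000 = 10.2422 mm
θ = 256° = 4.468043 rad
V = θ·R_c·A = 4.468043·10.2422·272.5000 = 12470.308 mm³

Volume = 12470.308 mm³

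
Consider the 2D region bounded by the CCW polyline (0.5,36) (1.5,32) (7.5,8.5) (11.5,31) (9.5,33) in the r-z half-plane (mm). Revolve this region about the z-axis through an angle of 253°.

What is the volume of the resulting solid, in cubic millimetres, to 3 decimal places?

Profile (r,z), 5 vertices: (0.5,36) (1.5,32) (7.5,8.5) (11.5,31) (9.5,33)
edge 0: (0.5,36)→(1.5,32)  cross = 0.5·32 − 1.5·36 = -38.0000; (r_i+r_j)·cross = 2·-38.0000 = -76.0000
edge 1: (1.5,32)→(7.5,8.5)  cross = 1.5·8.5 − 7.5·32 = -227.2500; (r_i+r_j)·cross = 9·-227.2500 = -2045.2500
edge 2: (7.5,8.5)→(11.5,31)  cross = 7.5·31 − 11.5·8.5 = 134.7500; (r_i+r_j)·cross = 19·134.7500 = 2560.2500
edge 3: (11.5,31)→(9.5,33)  cross = 11.5·33 − 9.5·31 = 85.0000; (r_i+r_j)·cross = 21·85.0000 = 1785.0000
edge 4: (9.5,33)→(0.5,36)  cross = 9.5·36 − 0.5·33 = 325.5000; (r_i+r_j)·cross = 10·325.5000 = 3255.0000
Σcross = 280.0000 → A = |Σcross|/2 = 140.0000 mm²
Σ(r_i+r_j)·cross = 5479.0000 → first moment M = |Σ|/6 = 913.1667
R_c = M/A = 913.1667/140.0000 = 6.5226 mm
θ = 253° = 4.415683 rad
V = θ·R_c·A = 4.415683·6.5226·140.0000 = 4032.255 mm³

Volume = 4032.255 mm³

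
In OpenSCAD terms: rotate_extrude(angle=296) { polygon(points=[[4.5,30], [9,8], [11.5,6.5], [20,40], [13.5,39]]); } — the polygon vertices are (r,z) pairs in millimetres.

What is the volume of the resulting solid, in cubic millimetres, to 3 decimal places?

Volume = 16118.680 mm³

Profile (r,z), 5 vertices: (4.5,30) (9,8) (11.5,6.5) (20,40) (13.5,39)
edge 0: (4.5,30)→(9,8)  cross = 4.5·8 − 9·30 = -234.0000; (r_i+r_j)·cross = 13.5·-234.0000 = -3159.0000
edge 1: (9,8)→(11.5,6.5)  cross = 9·6.5 − 11.5·8 = -33.5000; (r_i+r_j)·cross = 20.5·-33.5000 = -686.7500
edge 2: (11.5,6.5)→(20,40)  cross = 11.5·40 − 20·6.5 = 330.0000; (r_i+r_j)·cross = 31.5·330.0000 = 10395.0000
edge 3: (20,40)→(13.5,39)  cross = 20·39 − 13.5·40 = 240.0000; (r_i+r_j)·cross = 33.5·240.0000 = 8040.0000
edge 4: (13.5,39)→(4.5,30)  cross = 13.5·30 − 4.5·39 = 229.5000; (r_i+r_j)·cross = 18·229.5000 = 4131.0000
Σcross = 532.0000 → A = |Σcross|/2 = 266.0000 mm²
Σ(r_i+r_j)·cross = 18720.2500 → first moment M = |Σ|/6 = 3120.0417
R_c = M/A = 3120.0417/266.0000 = 11.7295 mm
θ = 296° = 5.166175 rad
V = θ·R_c·A = 5.166175·11.7295·266.0000 = 16118.680 mm³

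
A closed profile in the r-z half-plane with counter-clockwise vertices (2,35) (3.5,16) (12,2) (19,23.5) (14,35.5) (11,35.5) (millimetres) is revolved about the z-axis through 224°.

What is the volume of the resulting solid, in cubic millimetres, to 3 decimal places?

Profile (r,z), 6 vertices: (2,35) (3.5,16) (12,2) (19,23.5) (14,35.5) (11,35.5)
edge 0: (2,35)→(3.5,16)  cross = 2·16 − 3.5·35 = -90.5000; (r_i+r_j)·cross = 5.5·-90.5000 = -497.7500
edge 1: (3.5,16)→(12,2)  cross = 3.5·2 − 12·16 = -185.0000; (r_i+r_j)·cross = 15.5·-185.0000 = -2867.5000
edge 2: (12,2)→(19,23.5)  cross = 12·23.5 − 19·2 = 244.0000; (r_i+r_j)·cross = 31·244.0000 = 7564.0000
edge 3: (19,23.5)→(14,35.5)  cross = 19·35.5 − 14·23.5 = 345.5000; (r_i+r_j)·cross = 33·345.5000 = 11401.5000
edge 4: (14,35.5)→(11,35.5)  cross = 14·35.5 − 11·35.5 = 106.5000; (r_i+r_j)·cross = 25·106.5000 = 2662.5000
edge 5: (11,35.5)→(2,35)  cross = 11·35 − 2·35.5 = 314.0000; (r_i+r_j)·cross = 13·314.0000 = 4082.0000
Σcross = 734.5000 → A = |Σcross|/2 = 367.2500 mm²
Σ(r_i+r_j)·cross = 22344.7500 → first moment M = |Σ|/6 = 3724.1250
R_c = M/A = 3724.1250/367.2500 = 10.1406 mm
θ = 224° = 3.909538 rad
V = θ·R_c·A = 3.909538·10.1406·367.2500 = 14559.606 mm³

Volume = 14559.606 mm³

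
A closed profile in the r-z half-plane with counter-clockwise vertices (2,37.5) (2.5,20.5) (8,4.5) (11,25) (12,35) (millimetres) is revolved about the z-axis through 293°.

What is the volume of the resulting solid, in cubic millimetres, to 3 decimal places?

Volume = 7068.357 mm³

Profile (r,z), 5 vertices: (2,37.5) (2.5,20.5) (8,4.5) (11,25) (12,35)
edge 0: (2,37.5)→(2.5,20.5)  cross = 2·20.5 − 2.5·37.5 = -52.7500; (r_i+r_j)·cross = 4.5·-52.7500 = -237.3750
edge 1: (2.5,20.5)→(8,4.5)  cross = 2.5·4.5 − 8·20.5 = -152.7500; (r_i+r_j)·cross = 10.5·-152.7500 = -1603.8750
edge 2: (8,4.5)→(11,25)  cross = 8·25 − 11·4.5 = 150.5000; (r_i+r_j)·cross = 19·150.5000 = 2859.5000
edge 3: (11,25)→(12,35)  cross = 11·35 − 12·25 = 85.0000; (r_i+r_j)·cross = 23·85.0000 = 1955.0000
edge 4: (12,35)→(2,37.5)  cross = 12·37.5 − 2·35 = 380.0000; (r_i+r_j)·cross = 14·380.0000 = 5320.0000
Σcross = 410.0000 → A = |Σcross|/2 = 205.0000 mm²
Σ(r_i+r_j)·cross = 8293.2500 → first moment M = |Σ|/6 = 1382.2083
R_c = M/A = 1382.2083/205.0000 = 6.7425 mm
θ = 293° = 5.113815 rad
V = θ·R_c·A = 5.113815·6.7425·205.0000 = 7068.357 mm³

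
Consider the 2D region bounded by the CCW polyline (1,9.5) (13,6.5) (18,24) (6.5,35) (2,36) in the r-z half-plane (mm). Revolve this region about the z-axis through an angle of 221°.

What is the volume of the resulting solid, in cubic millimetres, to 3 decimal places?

Profile (r,z), 5 vertices: (1,9.5) (13,6.5) (18,24) (6.5,35) (2,36)
edge 0: (1,9.5)→(13,6.5)  cross = 1·6.5 − 13·9.5 = -117.0000; (r_i+r_j)·cross = 14·-117.0000 = -1638.0000
edge 1: (13,6.5)→(18,24)  cross = 13·24 − 18·6.5 = 195.0000; (r_i+r_j)·cross = 31·195.0000 = 6045.0000
edge 2: (18,24)→(6.5,35)  cross = 18·35 − 6.5·24 = 474.0000; (r_i+r_j)·cross = 24.5·474.0000 = 11613.0000
edge 3: (6.5,35)→(2,36)  cross = 6.5·36 − 2·35 = 164.0000; (r_i+r_j)·cross = 8.5·164.0000 = 1394.0000
edge 4: (2,36)→(1,9.5)  cross = 2·9.5 − 1·36 = -17.0000; (r_i+r_j)·cross = 3·-17.0000 = -51.0000
Σcross = 699.0000 → A = |Σcross|/2 = 349.5000 mm²
Σ(r_i+r_j)·cross = 17363.0000 → first moment M = |Σ|/6 = 2893.8333
R_c = M/A = 2893.8333/349.5000 = 8.2799 mm
θ = 221° = 3.857178 rad
V = θ·R_c·A = 3.857178·8.2799·349.5000 = 11162.029 mm³

Volume = 11162.029 mm³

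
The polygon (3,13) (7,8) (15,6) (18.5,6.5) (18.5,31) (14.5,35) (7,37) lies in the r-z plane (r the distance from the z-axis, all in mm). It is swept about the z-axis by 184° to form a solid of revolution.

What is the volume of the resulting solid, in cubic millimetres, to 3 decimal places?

Profile (r,z), 7 vertices: (3,13) (7,8) (15,6) (18.5,6.5) (18.5,31) (14.5,35) (7,37)
edge 0: (3,13)→(7,8)  cross = 3·8 − 7·13 = -67.0000; (r_i+r_j)·cross = 10·-67.0000 = -670.0000
edge 1: (7,8)→(15,6)  cross = 7·6 − 15·8 = -78.0000; (r_i+r_j)·cross = 22·-78.0000 = -1716.0000
edge 2: (15,6)→(18.5,6.5)  cross = 15·6.5 − 18.5·6 = -13.5000; (r_i+r_j)·cross = 33.5·-13.5000 = -452.2500
edge 3: (18.5,6.5)→(18.5,31)  cross = 18.5·31 − 18.5·6.5 = 453.2500; (r_i+r_j)·cross = 37·453.2500 = 16770.2500
edge 4: (18.5,31)→(14.5,35)  cross = 18.5·35 − 14.5·31 = 198.0000; (r_i+r_j)·cross = 33·198.0000 = 6534.0000
edge 5: (14.5,35)→(7,37)  cross = 14.5·37 − 7·35 = 291.5000; (r_i+r_j)·cross = 21.5·291.5000 = 6267.2500
edge 6: (7,37)→(3,13)  cross = 7·13 − 3·37 = -20.0000; (r_i+r_j)·cross = 10·-20.0000 = -200.0000
Σcross = 764.2500 → A = |Σcross|/2 = 382.1250 mm²
Σ(r_i+r_j)·cross = 26533.2500 → first moment M = |Σ|/6 = 4422.2083
R_c = M/A = 4422.2083/382.1250 = 11.5727 mm
θ = 184° = 3.211406 rad
V = θ·R_c·A = 3.211406·11.5727·382.1250 = 14201.506 mm³

Volume = 14201.506 mm³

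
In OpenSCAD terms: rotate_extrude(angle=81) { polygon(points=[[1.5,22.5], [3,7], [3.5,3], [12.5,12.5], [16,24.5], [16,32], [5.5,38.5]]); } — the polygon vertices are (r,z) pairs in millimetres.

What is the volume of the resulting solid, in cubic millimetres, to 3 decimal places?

Volume = 3895.467 mm³

Profile (r,z), 7 vertices: (1.5,22.5) (3,7) (3.5,3) (12.5,12.5) (16,24.5) (16,32) (5.5,38.5)
edge 0: (1.5,22.5)→(3,7)  cross = 1.5·7 − 3·22.5 = -57.0000; (r_i+r_j)·cross = 4.5·-57.0000 = -256.5000
edge 1: (3,7)→(3.5,3)  cross = 3·3 − 3.5·7 = -15.5000; (r_i+r_j)·cross = 6.5·-15.5000 = -100.7500
edge 2: (3.5,3)→(12.5,12.5)  cross = 3.5·12.5 − 12.5·3 = 6.2500; (r_i+r_j)·cross = 16·6.2500 = 100.0000
edge 3: (12.5,12.5)→(16,24.5)  cross = 12.5·24.5 − 16·12.5 = 106.2500; (r_i+r_j)·cross = 28.5·106.2500 = 3028.1250
edge 4: (16,24.5)→(16,32)  cross = 16·32 − 16·24.5 = 120.0000; (r_i+r_j)·cross = 32·120.0000 = 3840.0000
edge 5: (16,32)→(5.5,38.5)  cross = 16·38.5 − 5.5·32 = 440.0000; (r_i+r_j)·cross = 21.5·440.0000 = 9460.0000
edge 6: (5.5,38.5)→(1.5,22.5)  cross = 5.5·22.5 − 1.5·38.5 = 66.0000; (r_i+r_j)·cross = 7·66.0000 = 462.0000
Σcross = 666.0000 → A = |Σcross|/2 = 333.0000 mm²
Σ(r_i+r_j)·cross = 16532.8750 → first moment M = |Σ|/6 = 2755.4792
R_c = M/A = 2755.4792/333.0000 = 8.2747 mm
θ = 81° = 1.413717 rad
V = θ·R_c·A = 1.413717·8.2747·333.0000 = 3895.467 mm³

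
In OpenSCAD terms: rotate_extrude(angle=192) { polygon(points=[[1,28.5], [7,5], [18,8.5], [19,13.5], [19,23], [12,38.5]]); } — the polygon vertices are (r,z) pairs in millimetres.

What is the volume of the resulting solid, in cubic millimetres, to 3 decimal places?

Profile (r,z), 6 vertices: (1,28.5) (7,5) (18,8.5) (19,13.5) (19,23) (12,38.5)
edge 0: (1,28.5)→(7,5)  cross = 1·5 − 7·28.5 = -194.5000; (r_i+r_j)·cross = 8·-194.5000 = -1556.0000
edge 1: (7,5)→(18,8.5)  cross = 7·8.5 − 18·5 = -30.5000; (r_i+r_j)·cross = 25·-30.5000 = -762.5000
edge 2: (18,8.5)→(19,13.5)  cross = 18·13.5 − 19·8.5 = 81.5000; (r_i+r_j)·cross = 37·81.5000 = 3015.5000
edge 3: (19,13.5)→(19,23)  cross = 19·23 − 19·13.5 = 180.5000; (r_i+r_j)·cross = 38·180.5000 = 6859.0000
edge 4: (19,23)→(12,38.5)  cross = 19·38.5 − 12·23 = 455.5000; (r_i+r_j)·cross = 31·455.5000 = 14120.5000
edge 5: (12,38.5)→(1,28.5)  cross = 12·28.5 − 1·38.5 = 303.5000; (r_i+r_j)·cross = 13·303.5000 = 3945.5000
Σcross = 796.0000 → A = |Σcross|/2 = 398.0000 mm²
Σ(r_i+r_j)·cross = 25622.0000 → first moment M = |Σ|/6 = 4270.3333
R_c = M/A = 4270.3333/398.0000 = 10.7295 mm
θ = 192° = 3.351032 rad
V = θ·R_c·A = 3.351032·10.7295·398.0000 = 14310.024 mm³

Volume = 14310.024 mm³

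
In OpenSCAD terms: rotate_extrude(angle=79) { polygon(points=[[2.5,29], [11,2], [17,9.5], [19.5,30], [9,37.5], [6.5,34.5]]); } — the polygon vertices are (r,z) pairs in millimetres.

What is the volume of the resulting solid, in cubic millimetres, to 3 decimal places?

Profile (r,z), 6 vertices: (2.5,29) (11,2) (17,9.5) (19.5,30) (9,37.5) (6.5,34.5)
edge 0: (2.5,29)→(11,2)  cross = 2.5·2 − 11·29 = -314.0000; (r_i+r_j)·cross = 13.5·-314.0000 = -4239.0000
edge 1: (11,2)→(17,9.5)  cross = 11·9.5 − 17·2 = 70.5000; (r_i+r_j)·cross = 28·70.5000 = 1974.0000
edge 2: (17,9.5)→(19.5,30)  cross = 17·30 − 19.5·9.5 = 324.7500; (r_i+r_j)·cross = 36.5·324.7500 = 11853.3750
edge 3: (19.5,30)→(9,37.5)  cross = 19.5·37.5 − 9·30 = 461.2500; (r_i+r_j)·cross = 28.5·461.2500 = 13145.6250
edge 4: (9,37.5)→(6.5,34.5)  cross = 9·34.5 − 6.5·37.5 = 66.7500; (r_i+r_j)·cross = 15.5·66.7500 = 1034.6250
edge 5: (6.5,34.5)→(2.5,29)  cross = 6.5·29 − 2.5·34.5 = 102.2500; (r_i+r_j)·cross = 9·102.2500 = 920.2500
Σcross = 711.5000 → A = |Σcross|/2 = 355.7500 mm²
Σ(r_i+r_j)·cross = 24688.8750 → first moment M = |Σ|/6 = 4114.8125
R_c = M/A = 4114.8125/355.7500 = 11.5666 mm
θ = 79° = 1.378810 rad
V = θ·R_c·A = 1.378810·11.5666·355.7500 = 5673.545 mm³

Volume = 5673.545 mm³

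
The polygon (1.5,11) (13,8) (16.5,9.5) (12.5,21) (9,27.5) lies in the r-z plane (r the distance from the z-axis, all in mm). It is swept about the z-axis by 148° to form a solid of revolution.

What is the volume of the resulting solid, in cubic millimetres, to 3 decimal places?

Volume = 3611.156 mm³

Profile (r,z), 5 vertices: (1.5,11) (13,8) (16.5,9.5) (12.5,21) (9,27.5)
edge 0: (1.5,11)→(13,8)  cross = 1.5·8 − 13·11 = -131.0000; (r_i+r_j)·cross = 14.5·-131.0000 = -1899.5000
edge 1: (13,8)→(16.5,9.5)  cross = 13·9.5 − 16.5·8 = -8.5000; (r_i+r_j)·cross = 29.5·-8.5000 = -250.7500
edge 2: (16.5,9.5)→(12.5,21)  cross = 16.5·21 − 12.5·9.5 = 227.7500; (r_i+r_j)·cross = 29·227.7500 = 6604.7500
edge 3: (12.5,21)→(9,27.5)  cross = 12.5·27.5 − 9·21 = 154.7500; (r_i+r_j)·cross = 21.5·154.7500 = 3327.1250
edge 4: (9,27.5)→(1.5,11)  cross = 9·11 − 1.5·27.5 = 57.7500; (r_i+r_j)·cross = 10.5·57.7500 = 606.3750
Σcross = 300.7500 → A = |Σcross|/2 = 150.3750 mm²
Σ(r_i+r_j)·cross = 8388.0000 → first moment M = |Σ|/6 = 1398.0000
R_c = M/A = 1398.0000/150.3750 = 9.2968 mm
θ = 148° = 2.583087 rad
V = θ·R_c·A = 2.583087·9.2968·150.3750 = 3611.156 mm³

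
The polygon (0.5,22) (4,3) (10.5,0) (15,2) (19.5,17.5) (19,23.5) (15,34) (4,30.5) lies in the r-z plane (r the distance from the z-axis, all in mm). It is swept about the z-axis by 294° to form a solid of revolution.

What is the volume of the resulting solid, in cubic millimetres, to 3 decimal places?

Profile (r,z), 8 vertices: (0.5,22) (4,3) (10.5,0) (15,2) (19.5,17.5) (19,23.5) (15,34) (4,30.5)
edge 0: (0.5,22)→(4,3)  cross = 0.5·3 − 4·22 = -86.5000; (r_i+r_j)·cross = 4.5·-86.5000 = -389.2500
edge 1: (4,3)→(10.5,0)  cross = 4·0 − 10.5·3 = -31.5000; (r_i+r_j)·cross = 14.5·-31.5000 = -456.7500
edge 2: (10.5,0)→(15,2)  cross = 10.5·2 − 15·0 = 21.0000; (r_i+r_j)·cross = 25.5·21.0000 = 535.5000
edge 3: (15,2)→(19.5,17.5)  cross = 15·17.5 − 19.5·2 = 223.5000; (r_i+r_j)·cross = 34.5·223.5000 = 7710.7500
edge 4: (19.5,17.5)→(19,23.5)  cross = 19.5·23.5 − 19·17.5 = 125.7500; (r_i+r_j)·cross = 38.5·125.7500 = 4841.3750
edge 5: (19,23.5)→(15,34)  cross = 19·34 − 15·23.5 = 293.5000; (r_i+r_j)·cross = 34·293.5000 = 9979.0000
edge 6: (15,34)→(4,30.5)  cross = 15·30.5 − 4·34 = 321.5000; (r_i+r_j)·cross = 19·321.5000 = 6108.5000
edge 7: (4,30.5)→(0.5,22)  cross = 4·22 − 0.5·30.5 = 72.7500; (r_i+r_j)·cross = 4.5·72.7500 = 327.3750
Σcross = 940.0000 → A = |Σcross|/2 = 470.0000 mm²
Σ(r_i+r_j)·cross = 28656.5000 → first moment M = |Σ|/6 = 4776.0833
R_c = M/A = 4776.0833/470.0000 = 10.1619 mm
θ = 294° = 5.131268 rad
V = θ·R_c·A = 5.131268·10.1619·470.0000 = 24507.364 mm³

Volume = 24507.364 mm³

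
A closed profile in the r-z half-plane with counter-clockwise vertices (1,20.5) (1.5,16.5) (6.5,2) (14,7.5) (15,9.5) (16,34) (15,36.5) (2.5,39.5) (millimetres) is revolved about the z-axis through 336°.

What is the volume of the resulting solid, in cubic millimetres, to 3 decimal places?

Profile (r,z), 8 vertices: (1,20.5) (1.5,16.5) (6.5,2) (14,7.5) (15,9.5) (16,34) (15,36.5) (2.5,39.5)
edge 0: (1,20.5)→(1.5,16.5)  cross = 1·16.5 − 1.5·20.5 = -14.2500; (r_i+r_j)·cross = 2.5·-14.2500 = -35.6250
edge 1: (1.5,16.5)→(6.5,2)  cross = 1.5·2 − 6.5·16.5 = -104.2500; (r_i+r_j)·cross = 8·-104.2500 = -834.0000
edge 2: (6.5,2)→(14,7.5)  cross = 6.5·7.5 − 14·2 = 20.7500; (r_i+r_j)·cross = 20.5·20.7500 = 425.3750
edge 3: (14,7.5)→(15,9.5)  cross = 14·9.5 − 15·7.5 = 20.5000; (r_i+r_j)·cross = 29·20.5000 = 594.5000
edge 4: (15,9.5)→(16,34)  cross = 15·34 − 16·9.5 = 358.0000; (r_i+r_j)·cross = 31·358.0000 = 11098.0000
edge 5: (16,34)→(15,36.5)  cross = 16·36.5 − 15·34 = 74.0000; (r_i+r_j)·cross = 31·74.0000 = 2294.0000
edge 6: (15,36.5)→(2.5,39.5)  cross = 15·39.5 − 2.5·36.5 = 501.2500; (r_i+r_j)·cross = 17.5·501.2500 = 8771.8750
edge 7: (2.5,39.5)→(1,20.5)  cross = 2.5·20.5 − 1·39.5 = 11.7500; (r_i+r_j)·cross = 3.5·11.7500 = 41.1250
Σcross = 867.7500 → A = |Σcross|/2 = 433.8750 mm²
Σ(r_i+r_j)·cross = 22355.2500 → first moment M = |Σ|/6 = 3725.8750
R_c = M/A = 3725.8750/433.8750 = 8.5874 mm
θ = 336° = 5.864306 rad
V = θ·R_c·A = 5.864306·8.5874·433.8750 = 21849.672 mm³

Volume = 21849.672 mm³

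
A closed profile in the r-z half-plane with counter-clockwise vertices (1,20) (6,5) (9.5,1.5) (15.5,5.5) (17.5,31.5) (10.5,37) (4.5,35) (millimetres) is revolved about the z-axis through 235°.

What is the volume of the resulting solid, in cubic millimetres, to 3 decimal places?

Volume = 16710.804 mm³

Profile (r,z), 7 vertices: (1,20) (6,5) (9.5,1.5) (15.5,5.5) (17.5,31.5) (10.5,37) (4.5,35)
edge 0: (1,20)→(6,5)  cross = 1·5 − 6·20 = -115.0000; (r_i+r_j)·cross = 7·-115.0000 = -805.0000
edge 1: (6,5)→(9.5,1.5)  cross = 6·1.5 − 9.5·5 = -38.5000; (r_i+r_j)·cross = 15.5·-38.5000 = -596.7500
edge 2: (9.5,1.5)→(15.5,5.5)  cross = 9.5·5.5 − 15.5·1.5 = 29.0000; (r_i+r_j)·cross = 25·29.0000 = 725.0000
edge 3: (15.5,5.5)→(17.5,31.5)  cross = 15.5·31.5 − 17.5·5.5 = 392.0000; (r_i+r_j)·cross = 33·392.0000 = 12936.0000
edge 4: (17.5,31.5)→(10.5,37)  cross = 17.5·37 − 10.5·31.5 = 316.7500; (r_i+r_j)·cross = 28·316.7500 = 8869.0000
edge 5: (10.5,37)→(4.5,35)  cross = 10.5·35 − 4.5·37 = 201.0000; (r_i+r_j)·cross = 15·201.0000 = 3015.0000
edge 6: (4.5,35)→(1,20)  cross = 4.5·20 − 1·35 = 55.0000; (r_i+r_j)·cross = 5.5·55.0000 = 302.5000
Σcross = 840.2500 → A = |Σcross|/2 = 420.1250 mm²
Σ(r_i+r_j)·cross = 24445.7500 → first moment M = |Σ|/6 = 4074.2917
R_c = M/A = 4074.2917/420.1250 = 9.6978 mm
θ = 235° = 4.101524 rad
V = θ·R_c·A = 4.101524·9.6978·420.1250 = 16710.804 mm³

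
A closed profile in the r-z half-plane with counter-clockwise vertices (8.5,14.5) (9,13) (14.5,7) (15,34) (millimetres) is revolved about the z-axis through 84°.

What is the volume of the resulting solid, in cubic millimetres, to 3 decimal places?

Volume = 1580.064 mm³

Profile (r,z), 4 vertices: (8.5,14.5) (9,13) (14.5,7) (15,34)
edge 0: (8.5,14.5)→(9,13)  cross = 8.5·13 − 9·14.5 = -20.0000; (r_i+r_j)·cross = 17.5·-20.0000 = -350.0000
edge 1: (9,13)→(14.5,7)  cross = 9·7 − 14.5·13 = -125.5000; (r_i+r_j)·cross = 23.5·-125.5000 = -2949.2500
edge 2: (14.5,7)→(15,34)  cross = 14.5·34 − 15·7 = 388.0000; (r_i+r_j)·cross = 29.5·388.0000 = 11446.0000
edge 3: (15,34)→(8.5,14.5)  cross = 15·14.5 − 8.5·34 = -71.5000; (r_i+r_j)·cross = 23.5·-71.5000 = -1680.2500
Σcross = 171.0000 → A = |Σcross|/2 = 85.5000 mm²
Σ(r_i+r_j)·cross = 6466.5000 → first moment M = |Σ|/6 = 1077.7500
R_c = M/A = 1077.7500/85.5000 = 12.6053 mm
θ = 84° = 1.466077 rad
V = θ·R_c·A = 1.466077·12.6053·85.5000 = 1580.064 mm³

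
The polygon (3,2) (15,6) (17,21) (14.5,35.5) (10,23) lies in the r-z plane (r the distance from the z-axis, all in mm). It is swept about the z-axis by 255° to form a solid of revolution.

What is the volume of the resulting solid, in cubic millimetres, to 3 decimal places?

Profile (r,z), 5 vertices: (3,2) (15,6) (17,21) (14.5,35.5) (10,23)
edge 0: (3,2)→(15,6)  cross = 3·6 − 15·2 = -12.0000; (r_i+r_j)·cross = 18·-12.0000 = -216.0000
edge 1: (15,6)→(17,21)  cross = 15·21 − 17·6 = 213.0000; (r_i+r_j)·cross = 32·213.0000 = 6816.0000
edge 2: (17,21)→(14.5,35.5)  cross = 17·35.5 − 14.5·21 = 299.0000; (r_i+r_j)·cross = 31.5·299.0000 = 9418.5000
edge 3: (14.5,35.5)→(10,23)  cross = 14.5·23 − 10·35.5 = -21.5000; (r_i+r_j)·cross = 24.5·-21.5000 = -526.7500
edge 4: (10,23)→(3,2)  cross = 10·2 − 3·23 = -49.0000; (r_i+r_j)·cross = 13·-49.0000 = -637.0000
Σcross = 429.5000 → A = |Σcross|/2 = 214.7500 mm²
Σ(r_i+r_j)·cross = 14854.7500 → first moment M = |Σ|/6 = 2475.7917
R_c = M/A = 2475.7917/214.7500 = 11.5287 mm
θ = 255° = 4.450590 rad
V = θ·R_c·A = 4.450590·11.5287·214.7500 = 11018.733 mm³

Volume = 11018.733 mm³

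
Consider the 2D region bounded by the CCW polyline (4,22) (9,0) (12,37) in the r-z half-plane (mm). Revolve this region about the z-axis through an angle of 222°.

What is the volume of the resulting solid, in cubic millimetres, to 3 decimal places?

Volume = 4052.218 mm³

Profile (r,z), 3 vertices: (4,22) (9,0) (12,37)
edge 0: (4,22)→(9,0)  cross = 4·0 − 9·22 = -198.0000; (r_i+r_j)·cross = 13·-198.0000 = -2574.0000
edge 1: (9,0)→(12,37)  cross = 9·37 − 12·0 = 333.0000; (r_i+r_j)·cross = 21·333.0000 = 6993.0000
edge 2: (12,37)→(4,22)  cross = 12·22 − 4·37 = 116.0000; (r_i+r_j)·cross = 16·116.0000 = 1856.0000
Σcross = 251.0000 → A = |Σcross|/2 = 125.5000 mm²
Σ(r_i+r_j)·cross = 6275.0000 → first moment M = |Σ|/6 = 1045.8333
R_c = M/A = 1045.8333/125.5000 = 8.3333 mm
θ = 222° = 3.874631 rad
V = θ·R_c·A = 3.874631·8.3333·125.5000 = 4052.218 mm³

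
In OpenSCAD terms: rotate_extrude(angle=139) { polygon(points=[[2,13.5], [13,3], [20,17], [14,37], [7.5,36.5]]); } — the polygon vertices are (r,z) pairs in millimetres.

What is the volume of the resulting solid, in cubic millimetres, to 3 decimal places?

Profile (r,z), 5 vertices: (2,13.5) (13,3) (20,17) (14,37) (7.5,36.5)
edge 0: (2,13.5)→(13,3)  cross = 2·3 − 13·13.5 = -169.5000; (r_i+r_j)·cross = 15·-169.5000 = -2542.5000
edge 1: (13,3)→(20,17)  cross = 13·17 − 20·3 = 161.0000; (r_i+r_j)·cross = 33·161.0000 = 5313.0000
edge 2: (20,17)→(14,37)  cross = 20·37 − 14·17 = 502.0000; (r_i+r_j)·cross = 34·502.0000 = 17068.0000
edge 3: (14,37)→(7.5,36.5)  cross = 14·36.5 − 7.5·37 = 233.5000; (r_i+r_j)·cross = 21.5·233.5000 = 5020.2500
edge 4: (7.5,36.5)→(2,13.5)  cross = 7.5·13.5 − 2·36.5 = 28.2500; (r_i+r_j)·cross = 9.5·28.2500 = 268.3750
Σcross = 755.2500 → A = |Σcross|/2 = 377.6250 mm²
Σ(r_i+r_j)·cross = 25127.1250 → first moment M = |Σ|/6 = 4187.8542
R_c = M/A = 4187.8542/377.6250 = 11.0900 mm
θ = 139° = 2.426008 rad
V = θ·R_c·A = 2.426008·11.0900·377.6250 = 10159.766 mm³

Volume = 10159.766 mm³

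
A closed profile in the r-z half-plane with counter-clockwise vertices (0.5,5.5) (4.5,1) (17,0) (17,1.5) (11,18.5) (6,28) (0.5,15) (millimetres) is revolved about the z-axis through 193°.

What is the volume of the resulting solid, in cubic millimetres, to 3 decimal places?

Volume = 7052.766 mm³

Profile (r,z), 7 vertices: (0.5,5.5) (4.5,1) (17,0) (17,1.5) (11,18.5) (6,28) (0.5,15)
edge 0: (0.5,5.5)→(4.5,1)  cross = 0.5·1 − 4.5·5.5 = -24.2500; (r_i+r_j)·cross = 5·-24.2500 = -121.2500
edge 1: (4.5,1)→(17,0)  cross = 4.5·0 − 17·1 = -17.0000; (r_i+r_j)·cross = 21.5·-17.0000 = -365.5000
edge 2: (17,0)→(17,1.5)  cross = 17·1.5 − 17·0 = 25.5000; (r_i+r_j)·cross = 34·25.5000 = 867.0000
edge 3: (17,1.5)→(11,18.5)  cross = 17·18.5 − 11·1.5 = 298.0000; (r_i+r_j)·cross = 28·298.0000 = 8344.0000
edge 4: (11,18.5)→(6,28)  cross = 11·28 − 6·18.5 = 197.0000; (r_i+r_j)·cross = 17·197.0000 = 3349.0000
edge 5: (6,28)→(0.5,15)  cross = 6·15 − 0.5·28 = 76.0000; (r_i+r_j)·cross = 6.5·76.0000 = 494.0000
edge 6: (0.5,15)→(0.5,5.5)  cross = 0.5·5.5 − 0.5·15 = -4.7500; (r_i+r_j)·cross = 1·-4.7500 = -4.7500
Σcross = 550.5000 → A = |Σcross|/2 = 275.2500 mm²
Σ(r_i+r_j)·cross = 12562.5000 → first moment M = |Σ|/6 = 2093.7500
R_c = M/A = 2093.7500/275.2500 = 7.6067 mm
θ = 193° = 3.368485 rad
V = θ·R_c·A = 3.368485·7.6067·275.2500 = 7052.766 mm³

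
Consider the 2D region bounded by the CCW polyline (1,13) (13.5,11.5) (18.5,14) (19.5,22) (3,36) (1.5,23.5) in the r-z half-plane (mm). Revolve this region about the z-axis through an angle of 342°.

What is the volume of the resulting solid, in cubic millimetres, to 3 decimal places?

Profile (r,z), 6 vertices: (1,13) (13.5,11.5) (18.5,14) (19.5,22) (3,36) (1.5,23.5)
edge 0: (1,13)→(13.5,11.5)  cross = 1·11.5 − 13.5·13 = -164.0000; (r_i+r_j)·cross = 14.5·-164.0000 = -2378.0000
edge 1: (13.5,11.5)→(18.5,14)  cross = 13.5·14 − 18.5·11.5 = -23.7500; (r_i+r_j)·cross = 32·-23.7500 = -760.0000
edge 2: (18.5,14)→(19.5,22)  cross = 18.5·22 − 19.5·14 = 134.0000; (r_i+r_j)·cross = 38·134.0000 = 5092.0000
edge 3: (19.5,22)→(3,36)  cross = 19.5·36 − 3·22 = 636.0000; (r_i+r_j)·cross = 22.5·636.0000 = 14310.0000
edge 4: (3,36)→(1.5,23.5)  cross = 3·23.5 − 1.5·36 = 16.5000; (r_i+r_j)·cross = 4.5·16.5000 = 74.2500
edge 5: (1.5,23.5)→(1,13)  cross = 1.5·13 − 1·23.5 = -4.0000; (r_i+r_j)·cross = 2.5·-4.0000 = -10.0000
Σcross = 594.7500 → A = |Σcross|/2 = 297.3750 mm²
Σ(r_i+r_j)·cross = 16328.2500 → first moment M = |Σ|/6 = 2721.3750
R_c = M/A = 2721.3750/297.3750 = 9.1513 mm
θ = 342° = 5.969026 rad
V = θ·R_c·A = 5.969026·9.1513·297.3750 = 16243.958 mm³

Volume = 16243.958 mm³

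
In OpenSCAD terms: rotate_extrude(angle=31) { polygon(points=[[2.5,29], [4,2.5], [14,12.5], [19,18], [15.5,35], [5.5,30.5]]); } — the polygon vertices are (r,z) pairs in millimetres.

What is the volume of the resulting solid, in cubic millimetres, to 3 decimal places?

Volume = 1794.794 mm³

Profile (r,z), 6 vertices: (2.5,29) (4,2.5) (14,12.5) (19,18) (15.5,35) (5.5,30.5)
edge 0: (2.5,29)→(4,2.5)  cross = 2.5·2.5 − 4·29 = -109.7500; (r_i+r_j)·cross = 6.5·-109.7500 = -713.3750
edge 1: (4,2.5)→(14,12.5)  cross = 4·12.5 − 14·2.5 = 15.0000; (r_i+r_j)·cross = 18·15.0000 = 270.0000
edge 2: (14,12.5)→(19,18)  cross = 14·18 − 19·12.5 = 14.5000; (r_i+r_j)·cross = 33·14.5000 = 478.5000
edge 3: (19,18)→(15.5,35)  cross = 19·35 − 15.5·18 = 386.0000; (r_i+r_j)·cross = 34.5·386.0000 = 13317.0000
edge 4: (15.5,35)→(5.5,30.5)  cross = 15.5·30.5 − 5.5·35 = 280.2500; (r_i+r_j)·cross = 21·280.2500 = 5885.2500
edge 5: (5.5,30.5)→(2.5,29)  cross = 5.5·29 − 2.5·30.5 = 83.2500; (r_i+r_j)·cross = 8·83.2500 = 666.0000
Σcross = 669.2500 → A = |Σcross|/2 = 334.6250 mm²
Σ(r_i+r_j)·cross = 19903.3750 → first moment M = |Σ|/6 = 3317.2292
R_c = M/A = 3317.2292/334.6250 = 9.9133 mm
θ = 31° = 0.541052 rad
V = θ·R_c·A = 0.541052·9.9133·334.6250 = 1794.794 mm³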